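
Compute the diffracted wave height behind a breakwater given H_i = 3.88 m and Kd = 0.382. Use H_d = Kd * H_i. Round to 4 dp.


H_d = Kd * H_i
H_d = 0.382 * 3.88
H_d = 1.4822 m

1.4822


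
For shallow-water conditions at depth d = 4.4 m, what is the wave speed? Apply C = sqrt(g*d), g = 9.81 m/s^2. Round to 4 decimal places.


Using the shallow-water approximation:
C = sqrt(g * d) = sqrt(9.81 * 4.4)
C = sqrt(43.1640)
C = 6.5699 m/s

6.5699


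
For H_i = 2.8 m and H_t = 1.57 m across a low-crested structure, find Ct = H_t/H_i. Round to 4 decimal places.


Ct = H_t / H_i
Ct = 1.57 / 2.8
Ct = 0.5607

0.5607


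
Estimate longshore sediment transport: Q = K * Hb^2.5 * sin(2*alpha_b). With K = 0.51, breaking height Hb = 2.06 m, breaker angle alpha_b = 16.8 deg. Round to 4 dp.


Q = K * Hb^2.5 * sin(2 * alpha_b)
Hb^2.5 = 2.06^2.5 = 6.090712
sin(2 * 16.8) = sin(33.6) = 0.553392
Q = 0.51 * 6.090712 * 0.553392
Q = 1.7190 m^3/s

1.7190


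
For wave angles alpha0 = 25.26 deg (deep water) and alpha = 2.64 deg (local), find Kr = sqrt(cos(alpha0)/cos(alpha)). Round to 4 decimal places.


Kr = sqrt(cos(alpha0) / cos(alpha))
cos(25.26) = 0.904381
cos(2.64) = 0.998939
Kr = sqrt(0.904381 / 0.998939)
Kr = sqrt(0.905342)
Kr = 0.9515

0.9515


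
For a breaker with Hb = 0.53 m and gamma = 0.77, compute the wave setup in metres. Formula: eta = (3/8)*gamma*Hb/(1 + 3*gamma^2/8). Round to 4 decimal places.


eta = (3/8) * gamma * Hb / (1 + 3*gamma^2/8)
Numerator = (3/8) * 0.77 * 0.53 = 0.153038
Denominator = 1 + 3*0.77^2/8 = 1 + 0.222338 = 1.222338
eta = 0.153038 / 1.222338
eta = 0.1252 m

0.1252


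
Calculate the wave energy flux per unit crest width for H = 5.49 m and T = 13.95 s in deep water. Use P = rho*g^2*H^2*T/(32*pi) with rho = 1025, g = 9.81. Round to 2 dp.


P = rho * g^2 * H^2 * T / (32 * pi)
P = 1025 * 9.81^2 * 5.49^2 * 13.95 / (32 * pi)
P = 1025 * 96.2361 * 30.1401 * 13.95 / 100.53096
P = 412554.12 W/m

412554.12


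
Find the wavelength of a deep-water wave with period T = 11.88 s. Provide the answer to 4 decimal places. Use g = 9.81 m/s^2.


L0 = g * T^2 / (2 * pi)
L0 = 9.81 * 11.88^2 / (2 * pi)
L0 = 9.81 * 141.1344 / 6.28319
L0 = 1384.5285 / 6.28319
L0 = 220.3545 m

220.3545


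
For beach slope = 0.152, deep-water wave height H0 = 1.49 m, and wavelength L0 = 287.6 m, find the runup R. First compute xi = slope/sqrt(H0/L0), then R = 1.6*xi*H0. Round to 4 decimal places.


xi = slope / sqrt(H0/L0)
H0/L0 = 1.49/287.6 = 0.005181
sqrt(0.005181) = 0.071978
xi = 0.152 / 0.071978 = 2.111762
R = 1.6 * xi * H0 = 1.6 * 2.111762 * 1.49
R = 5.0344 m

5.0344


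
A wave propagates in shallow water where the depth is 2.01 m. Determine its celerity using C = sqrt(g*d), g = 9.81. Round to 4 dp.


Using the shallow-water approximation:
C = sqrt(g * d) = sqrt(9.81 * 2.01)
C = sqrt(19.7181)
C = 4.4405 m/s

4.4405


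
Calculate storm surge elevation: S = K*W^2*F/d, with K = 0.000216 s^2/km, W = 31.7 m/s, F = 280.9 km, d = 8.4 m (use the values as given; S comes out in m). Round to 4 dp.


S = K * W^2 * F / d
W^2 = 31.7^2 = 1004.89
S = 0.000216 * 1004.89 * 280.9 / 8.4
Numerator = 0.000216 * 1004.89 * 280.9 = 60.971098
S = 60.971098 / 8.4 = 7.2585 m

7.2585


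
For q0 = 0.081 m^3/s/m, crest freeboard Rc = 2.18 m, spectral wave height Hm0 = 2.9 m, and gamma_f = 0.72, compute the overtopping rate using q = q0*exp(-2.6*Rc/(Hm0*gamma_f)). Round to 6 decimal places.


q = q0 * exp(-2.6 * Rc / (Hm0 * gamma_f))
Exponent = -2.6 * 2.18 / (2.9 * 0.72)
= -2.6 * 2.18 / 2.0880
= -2.714559
exp(-2.714559) = 0.066234
q = 0.081 * 0.066234
q = 0.005365 m^3/s/m

0.005365


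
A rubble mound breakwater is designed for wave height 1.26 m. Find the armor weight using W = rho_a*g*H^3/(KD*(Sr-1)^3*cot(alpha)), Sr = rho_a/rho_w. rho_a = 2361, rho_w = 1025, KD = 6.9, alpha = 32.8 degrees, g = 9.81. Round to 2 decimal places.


Sr = rho_a / rho_w = 2361 / 1025 = 2.303415
(Sr - 1) = 1.303415
(Sr - 1)^3 = 2.214358
cot(32.8) = 1 / tan(32.8) = 1 / 0.644456 = 1.551696
Numerator = 2361 * 9.81 * 1.26^3 = 46331.5287
Denominator = 6.9 * 2.214358 * 1.551696 = 23.708473
W = 46331.5287 / 23.708473
W = 1954.22 N

1954.22


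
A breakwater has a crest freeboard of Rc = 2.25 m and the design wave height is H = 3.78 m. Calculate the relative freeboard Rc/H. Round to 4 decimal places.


Relative freeboard = Rc / H
= 2.25 / 3.78
= 0.5952

0.5952


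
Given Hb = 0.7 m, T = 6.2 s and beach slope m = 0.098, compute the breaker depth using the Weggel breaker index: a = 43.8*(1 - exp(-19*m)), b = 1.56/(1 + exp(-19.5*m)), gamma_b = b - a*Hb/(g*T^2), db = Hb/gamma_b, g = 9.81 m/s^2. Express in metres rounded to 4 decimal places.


a = 43.8 * (1 - exp(-19 * m))
exp(-19 * 0.098) = exp(-1.8620) = 0.155362
a = 43.8 * (1 - 0.155362) = 36.995162
b = 1.56 / (1 + exp(-19.5 * m))
exp(-19.5 * 0.098) = exp(-1.9110) = 0.147932
b = 1.56 / (1 + 0.147932) = 1.358965
Hb / (g * T^2) = 0.7 / (9.81 * 6.2^2) = 0.7 / 377.0964 = 0.00185629
gamma_b = b - a * Hb/(g*T^2) = 1.358965 - 36.995162 * 0.00185629 = 1.290291
db = Hb / gamma_b = 0.7 / 1.290291
db = 0.5425 m

0.5425


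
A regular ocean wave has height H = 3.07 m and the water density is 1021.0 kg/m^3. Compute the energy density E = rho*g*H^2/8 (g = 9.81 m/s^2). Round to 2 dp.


E = (1/8) * rho * g * H^2
E = (1/8) * 1021.0 * 9.81 * 3.07^2
E = 0.125 * 1021.0 * 9.81 * 9.4249
E = 11799.99 J/m^2

11799.99


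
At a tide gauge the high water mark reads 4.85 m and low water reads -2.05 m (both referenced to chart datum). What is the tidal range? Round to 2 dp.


Tidal range = High water - Low water
Tidal range = 4.85 - (-2.05)
Tidal range = 6.90 m

6.90


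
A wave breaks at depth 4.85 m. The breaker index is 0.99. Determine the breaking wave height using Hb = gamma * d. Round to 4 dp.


Hb = gamma * d
Hb = 0.99 * 4.85
Hb = 4.8015 m

4.8015


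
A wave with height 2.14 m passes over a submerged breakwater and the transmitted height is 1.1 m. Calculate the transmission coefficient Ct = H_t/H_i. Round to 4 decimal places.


Ct = H_t / H_i
Ct = 1.1 / 2.14
Ct = 0.5140

0.5140


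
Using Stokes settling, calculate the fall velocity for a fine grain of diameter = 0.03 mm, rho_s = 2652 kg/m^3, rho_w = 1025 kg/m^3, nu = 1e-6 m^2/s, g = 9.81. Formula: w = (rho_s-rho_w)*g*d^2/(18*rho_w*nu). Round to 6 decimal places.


w = (rho_s - rho_w) * g * d^2 / (18 * rho_w * nu)
d = 0.03 mm = 0.000030 m
rho_s - rho_w = 2652 - 1025 = 1627
Numerator = 1627 * 9.81 * (0.000030)^2 = 0.000014364783
Denominator = 18 * 1025 * 1e-6 = 0.018450
w = 0.000779 m/s

0.000779


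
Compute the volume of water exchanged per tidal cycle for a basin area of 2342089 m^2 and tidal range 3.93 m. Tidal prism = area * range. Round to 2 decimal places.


Tidal prism = Area * Tidal range
P = 2342089 * 3.93
P = 9204409.77 m^3

9204409.77


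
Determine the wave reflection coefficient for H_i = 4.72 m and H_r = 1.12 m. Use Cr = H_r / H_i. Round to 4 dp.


Cr = H_r / H_i
Cr = 1.12 / 4.72
Cr = 0.2373

0.2373


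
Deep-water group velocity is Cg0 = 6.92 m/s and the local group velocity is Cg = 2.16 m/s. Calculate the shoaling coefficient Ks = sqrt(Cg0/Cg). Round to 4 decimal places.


Ks = sqrt(Cg0 / Cg)
Ks = sqrt(6.92 / 2.16)
Ks = sqrt(3.2037)
Ks = 1.7899

1.7899


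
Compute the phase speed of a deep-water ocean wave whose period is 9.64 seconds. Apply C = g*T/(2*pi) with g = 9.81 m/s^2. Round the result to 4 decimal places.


We use the deep-water celerity formula:
C = g * T / (2 * pi)
C = 9.81 * 9.64 / (2 * 3.14159...)
C = 94.568400 / 6.283185
C = 15.0510 m/s

15.0510


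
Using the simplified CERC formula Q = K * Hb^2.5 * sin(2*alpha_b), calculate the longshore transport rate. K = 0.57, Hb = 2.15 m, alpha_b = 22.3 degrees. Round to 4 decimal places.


Q = K * Hb^2.5 * sin(2 * alpha_b)
Hb^2.5 = 2.15^2.5 = 6.777915
sin(2 * 22.3) = sin(44.6) = 0.702153
Q = 0.57 * 6.777915 * 0.702153
Q = 2.7127 m^3/s

2.7127


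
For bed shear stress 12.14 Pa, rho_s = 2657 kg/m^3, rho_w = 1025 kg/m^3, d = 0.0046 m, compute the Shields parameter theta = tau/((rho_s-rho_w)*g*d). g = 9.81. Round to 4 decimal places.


theta = tau / ((rho_s - rho_w) * g * d)
rho_s - rho_w = 2657 - 1025 = 1632
Denominator = 1632 * 9.81 * 0.0046 = 73.645632
theta = 12.14 / 73.645632
theta = 0.1648

0.1648


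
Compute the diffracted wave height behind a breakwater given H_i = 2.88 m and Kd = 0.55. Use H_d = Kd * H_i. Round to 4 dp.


H_d = Kd * H_i
H_d = 0.55 * 2.88
H_d = 1.5840 m

1.5840


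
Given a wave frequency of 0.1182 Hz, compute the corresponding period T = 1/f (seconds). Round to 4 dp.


T = 1 / f
T = 1 / 0.1182
T = 8.4602 s

8.4602


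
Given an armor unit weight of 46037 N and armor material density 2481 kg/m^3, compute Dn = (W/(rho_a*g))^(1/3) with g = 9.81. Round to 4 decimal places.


V = W / (rho_a * g)
V = 46037 / (2481 * 9.81)
V = 46037 / 24338.61
V = 1.891521 m^3
Dn = V^(1/3) = 1.891521^(1/3)
Dn = 1.2367 m

1.2367


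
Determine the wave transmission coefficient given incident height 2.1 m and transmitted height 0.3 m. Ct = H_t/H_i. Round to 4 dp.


Ct = H_t / H_i
Ct = 0.3 / 2.1
Ct = 0.1429

0.1429


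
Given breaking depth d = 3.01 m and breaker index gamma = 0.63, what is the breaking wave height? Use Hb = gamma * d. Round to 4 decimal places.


Hb = gamma * d
Hb = 0.63 * 3.01
Hb = 1.8963 m

1.8963


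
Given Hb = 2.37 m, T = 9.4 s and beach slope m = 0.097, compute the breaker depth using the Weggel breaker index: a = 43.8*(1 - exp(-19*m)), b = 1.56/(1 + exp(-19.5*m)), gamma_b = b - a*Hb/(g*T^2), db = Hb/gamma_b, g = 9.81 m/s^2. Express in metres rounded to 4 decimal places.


a = 43.8 * (1 - exp(-19 * m))
exp(-19 * 0.097) = exp(-1.8430) = 0.158342
a = 43.8 * (1 - 0.158342) = 36.864634
b = 1.56 / (1 + exp(-19.5 * m))
exp(-19.5 * 0.097) = exp(-1.8915) = 0.150845
b = 1.56 / (1 + 0.150845) = 1.355525
Hb / (g * T^2) = 2.37 / (9.81 * 9.4^2) = 2.37 / 866.8116 = 0.00273416
gamma_b = b - a * Hb/(g*T^2) = 1.355525 - 36.864634 * 0.00273416 = 1.254732
db = Hb / gamma_b = 2.37 / 1.254732
db = 1.8889 m

1.8889


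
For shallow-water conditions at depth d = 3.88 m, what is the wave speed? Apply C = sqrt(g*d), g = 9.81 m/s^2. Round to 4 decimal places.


Using the shallow-water approximation:
C = sqrt(g * d) = sqrt(9.81 * 3.88)
C = sqrt(38.0628)
C = 6.1695 m/s

6.1695


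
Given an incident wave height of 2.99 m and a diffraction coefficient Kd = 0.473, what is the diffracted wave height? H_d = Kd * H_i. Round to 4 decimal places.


H_d = Kd * H_i
H_d = 0.473 * 2.99
H_d = 1.4143 m

1.4143


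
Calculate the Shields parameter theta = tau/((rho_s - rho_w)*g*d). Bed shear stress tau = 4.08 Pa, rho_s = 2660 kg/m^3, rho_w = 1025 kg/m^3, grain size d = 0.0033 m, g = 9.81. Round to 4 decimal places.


theta = tau / ((rho_s - rho_w) * g * d)
rho_s - rho_w = 2660 - 1025 = 1635
Denominator = 1635 * 9.81 * 0.0033 = 52.929855
theta = 4.08 / 52.929855
theta = 0.0771

0.0771


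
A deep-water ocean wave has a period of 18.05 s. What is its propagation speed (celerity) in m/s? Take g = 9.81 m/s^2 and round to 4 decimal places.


We use the deep-water celerity formula:
C = g * T / (2 * pi)
C = 9.81 * 18.05 / (2 * 3.14159...)
C = 177.070500 / 6.283185
C = 28.1816 m/s

28.1816


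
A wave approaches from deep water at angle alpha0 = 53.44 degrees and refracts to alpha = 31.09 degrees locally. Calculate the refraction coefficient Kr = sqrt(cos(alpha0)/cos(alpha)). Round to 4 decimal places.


Kr = sqrt(cos(alpha0) / cos(alpha))
cos(53.44) = 0.595664
cos(31.09) = 0.856357
Kr = sqrt(0.595664 / 0.856357)
Kr = sqrt(0.695579)
Kr = 0.8340

0.8340


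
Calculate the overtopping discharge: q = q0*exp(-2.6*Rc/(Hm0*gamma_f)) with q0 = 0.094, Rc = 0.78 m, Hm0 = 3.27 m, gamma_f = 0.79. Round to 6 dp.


q = q0 * exp(-2.6 * Rc / (Hm0 * gamma_f))
Exponent = -2.6 * 0.78 / (3.27 * 0.79)
= -2.6 * 0.78 / 2.5833
= -0.785042
exp(-0.785042) = 0.456100
q = 0.094 * 0.456100
q = 0.042873 m^3/s/m

0.042873


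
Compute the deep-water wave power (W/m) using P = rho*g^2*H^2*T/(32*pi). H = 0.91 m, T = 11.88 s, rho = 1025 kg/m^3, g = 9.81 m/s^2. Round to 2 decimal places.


P = rho * g^2 * H^2 * T / (32 * pi)
P = 1025 * 9.81^2 * 0.91^2 * 11.88 / (32 * pi)
P = 1025 * 96.2361 * 0.8281 * 11.88 / 100.53096
P = 9652.98 W/m

9652.98


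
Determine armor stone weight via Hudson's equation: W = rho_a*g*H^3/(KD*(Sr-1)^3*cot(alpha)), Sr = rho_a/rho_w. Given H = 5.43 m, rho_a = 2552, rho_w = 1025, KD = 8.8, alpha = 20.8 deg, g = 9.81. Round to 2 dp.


Sr = rho_a / rho_w = 2552 / 1025 = 2.489756
(Sr - 1) = 1.489756
(Sr - 1)^3 = 3.306325
cot(20.8) = 1 / tan(20.8) = 1 / 0.379864 = 2.632519
Numerator = 2552 * 9.81 * 5.43^3 = 4008197.9926
Denominator = 8.8 * 3.306325 * 2.632519 = 76.594861
W = 4008197.9926 / 76.594861
W = 52329.86 N

52329.86


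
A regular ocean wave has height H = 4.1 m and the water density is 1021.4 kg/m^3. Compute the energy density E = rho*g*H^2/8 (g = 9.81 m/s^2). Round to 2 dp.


E = (1/8) * rho * g * H^2
E = (1/8) * 1021.4 * 9.81 * 4.1^2
E = 0.125 * 1021.4 * 9.81 * 16.8100
E = 21054.39 J/m^2

21054.39


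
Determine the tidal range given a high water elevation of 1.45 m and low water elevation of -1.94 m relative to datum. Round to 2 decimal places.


Tidal range = High water - Low water
Tidal range = 1.45 - (-1.94)
Tidal range = 3.39 m

3.39


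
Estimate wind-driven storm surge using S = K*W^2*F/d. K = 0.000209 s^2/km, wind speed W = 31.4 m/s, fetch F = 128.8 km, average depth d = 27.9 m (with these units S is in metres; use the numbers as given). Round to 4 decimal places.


S = K * W^2 * F / d
W^2 = 31.4^2 = 985.96
S = 0.000209 * 985.96 * 128.8 / 27.9
Numerator = 0.000209 * 985.96 * 128.8 = 26.541254
S = 26.541254 / 27.9 = 0.9513 m

0.9513


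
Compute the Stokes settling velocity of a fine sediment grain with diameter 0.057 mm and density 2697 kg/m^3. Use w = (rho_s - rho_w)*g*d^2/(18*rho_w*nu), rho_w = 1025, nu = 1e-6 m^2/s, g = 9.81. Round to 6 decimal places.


w = (rho_s - rho_w) * g * d^2 / (18 * rho_w * nu)
d = 0.057 mm = 0.000057 m
rho_s - rho_w = 2697 - 1025 = 1672
Numerator = 1672 * 9.81 * (0.000057)^2 = 0.000053291138
Denominator = 18 * 1025 * 1e-6 = 0.018450
w = 0.002888 m/s

0.002888


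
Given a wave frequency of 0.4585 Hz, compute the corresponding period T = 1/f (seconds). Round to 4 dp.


T = 1 / f
T = 1 / 0.4585
T = 2.1810 s

2.1810


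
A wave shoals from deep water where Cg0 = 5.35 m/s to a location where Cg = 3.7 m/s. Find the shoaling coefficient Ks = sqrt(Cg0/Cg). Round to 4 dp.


Ks = sqrt(Cg0 / Cg)
Ks = sqrt(5.35 / 3.7)
Ks = sqrt(1.4459)
Ks = 1.2025

1.2025


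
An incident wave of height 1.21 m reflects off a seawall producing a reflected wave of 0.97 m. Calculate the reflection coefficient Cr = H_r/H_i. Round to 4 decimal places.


Cr = H_r / H_i
Cr = 0.97 / 1.21
Cr = 0.8017

0.8017


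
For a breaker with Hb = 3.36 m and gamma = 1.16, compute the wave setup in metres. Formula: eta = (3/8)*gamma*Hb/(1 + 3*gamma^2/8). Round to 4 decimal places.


eta = (3/8) * gamma * Hb / (1 + 3*gamma^2/8)
Numerator = (3/8) * 1.16 * 3.36 = 1.461600
Denominator = 1 + 3*1.16^2/8 = 1 + 0.504600 = 1.504600
eta = 1.461600 / 1.504600
eta = 0.9714 m

0.9714


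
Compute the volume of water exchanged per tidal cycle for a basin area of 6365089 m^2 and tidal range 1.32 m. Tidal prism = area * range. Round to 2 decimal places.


Tidal prism = Area * Tidal range
P = 6365089 * 1.32
P = 8401917.48 m^3

8401917.48


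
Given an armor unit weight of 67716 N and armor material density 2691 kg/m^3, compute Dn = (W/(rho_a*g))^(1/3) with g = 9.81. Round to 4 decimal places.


V = W / (rho_a * g)
V = 67716 / (2691 * 9.81)
V = 67716 / 26398.71
V = 2.565125 m^3
Dn = V^(1/3) = 2.565125^(1/3)
Dn = 1.3689 m

1.3689


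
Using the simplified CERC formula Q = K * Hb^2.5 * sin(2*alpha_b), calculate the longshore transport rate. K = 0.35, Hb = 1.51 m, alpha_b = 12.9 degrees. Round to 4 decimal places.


Q = K * Hb^2.5 * sin(2 * alpha_b)
Hb^2.5 = 1.51^2.5 = 2.801834
sin(2 * 12.9) = sin(25.8) = 0.435231
Q = 0.35 * 2.801834 * 0.435231
Q = 0.4268 m^3/s

0.4268


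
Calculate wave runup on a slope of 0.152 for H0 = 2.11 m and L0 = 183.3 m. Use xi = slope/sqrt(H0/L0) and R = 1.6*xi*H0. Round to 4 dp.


xi = slope / sqrt(H0/L0)
H0/L0 = 2.11/183.3 = 0.011511
sqrt(0.011511) = 0.107290
xi = 0.152 / 0.107290 = 1.416719
R = 1.6 * xi * H0 = 1.6 * 1.416719 * 2.11
R = 4.7828 m

4.7828


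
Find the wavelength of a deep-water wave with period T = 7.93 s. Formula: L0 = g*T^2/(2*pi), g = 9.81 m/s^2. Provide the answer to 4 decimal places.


L0 = g * T^2 / (2 * pi)
L0 = 9.81 * 7.93^2 / (2 * pi)
L0 = 9.81 * 62.8849 / 6.28319
L0 = 616.9009 / 6.28319
L0 = 98.1828 m

98.1828


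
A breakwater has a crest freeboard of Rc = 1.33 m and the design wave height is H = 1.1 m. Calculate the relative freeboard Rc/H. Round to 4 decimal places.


Relative freeboard = Rc / H
= 1.33 / 1.1
= 1.2091

1.2091


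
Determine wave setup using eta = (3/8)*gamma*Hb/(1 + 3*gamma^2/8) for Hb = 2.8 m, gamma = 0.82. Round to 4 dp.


eta = (3/8) * gamma * Hb / (1 + 3*gamma^2/8)
Numerator = (3/8) * 0.82 * 2.8 = 0.861000
Denominator = 1 + 3*0.82^2/8 = 1 + 0.252150 = 1.252150
eta = 0.861000 / 1.252150
eta = 0.6876 m

0.6876


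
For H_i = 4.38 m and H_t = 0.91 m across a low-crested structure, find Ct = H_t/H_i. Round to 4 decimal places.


Ct = H_t / H_i
Ct = 0.91 / 4.38
Ct = 0.2078

0.2078


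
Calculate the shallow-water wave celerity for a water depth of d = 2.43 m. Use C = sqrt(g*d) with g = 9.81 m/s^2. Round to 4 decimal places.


Using the shallow-water approximation:
C = sqrt(g * d) = sqrt(9.81 * 2.43)
C = sqrt(23.8383)
C = 4.8824 m/s

4.8824


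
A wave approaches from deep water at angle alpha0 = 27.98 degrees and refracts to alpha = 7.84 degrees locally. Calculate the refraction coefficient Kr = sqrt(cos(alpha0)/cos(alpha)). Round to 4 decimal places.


Kr = sqrt(cos(alpha0) / cos(alpha))
cos(27.98) = 0.883111
cos(7.84) = 0.990653
Kr = sqrt(0.883111 / 0.990653)
Kr = sqrt(0.891444)
Kr = 0.9442

0.9442


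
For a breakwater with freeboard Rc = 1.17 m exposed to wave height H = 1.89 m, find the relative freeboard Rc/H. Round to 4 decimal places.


Relative freeboard = Rc / H
= 1.17 / 1.89
= 0.6190

0.6190


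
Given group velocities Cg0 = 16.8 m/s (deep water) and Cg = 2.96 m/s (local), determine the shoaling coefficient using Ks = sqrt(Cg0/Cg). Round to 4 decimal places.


Ks = sqrt(Cg0 / Cg)
Ks = sqrt(16.8 / 2.96)
Ks = sqrt(5.6757)
Ks = 2.3824

2.3824


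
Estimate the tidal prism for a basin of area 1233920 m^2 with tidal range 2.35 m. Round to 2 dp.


Tidal prism = Area * Tidal range
P = 1233920 * 2.35
P = 2899712.00 m^3

2899712.00


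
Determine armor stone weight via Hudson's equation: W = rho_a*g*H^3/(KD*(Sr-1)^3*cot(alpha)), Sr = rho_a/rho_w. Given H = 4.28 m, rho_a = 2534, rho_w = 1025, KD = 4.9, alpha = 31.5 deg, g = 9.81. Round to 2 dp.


Sr = rho_a / rho_w = 2534 / 1025 = 2.472195
(Sr - 1) = 1.472195
(Sr - 1)^3 = 3.190775
cot(31.5) = 1 / tan(31.5) = 1 / 0.612801 = 1.631852
Numerator = 2534 * 9.81 * 4.28^3 = 1948977.9467
Denominator = 4.9 * 3.190775 * 1.631852 = 25.513667
W = 1948977.9467 / 25.513667
W = 76389.57 N

76389.57


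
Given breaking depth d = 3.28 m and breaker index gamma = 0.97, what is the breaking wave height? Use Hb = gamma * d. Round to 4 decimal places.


Hb = gamma * d
Hb = 0.97 * 3.28
Hb = 3.1816 m

3.1816


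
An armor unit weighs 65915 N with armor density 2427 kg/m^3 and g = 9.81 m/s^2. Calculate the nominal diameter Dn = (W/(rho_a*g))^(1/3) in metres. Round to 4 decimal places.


V = W / (rho_a * g)
V = 65915 / (2427 * 9.81)
V = 65915 / 23808.87
V = 2.768506 m^3
Dn = V^(1/3) = 2.768506^(1/3)
Dn = 1.4042 m

1.4042


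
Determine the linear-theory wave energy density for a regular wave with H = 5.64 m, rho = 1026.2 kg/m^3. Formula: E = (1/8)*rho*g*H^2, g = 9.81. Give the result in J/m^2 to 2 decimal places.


E = (1/8) * rho * g * H^2
E = (1/8) * 1026.2 * 9.81 * 5.64^2
E = 0.125 * 1026.2 * 9.81 * 31.8096
E = 40028.49 J/m^2

40028.49


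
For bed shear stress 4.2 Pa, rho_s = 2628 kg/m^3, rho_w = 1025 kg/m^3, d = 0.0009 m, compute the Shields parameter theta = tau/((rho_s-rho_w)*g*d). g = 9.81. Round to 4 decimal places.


theta = tau / ((rho_s - rho_w) * g * d)
rho_s - rho_w = 2628 - 1025 = 1603
Denominator = 1603 * 9.81 * 0.0009 = 14.152887
theta = 4.2 / 14.152887
theta = 0.2968

0.2968


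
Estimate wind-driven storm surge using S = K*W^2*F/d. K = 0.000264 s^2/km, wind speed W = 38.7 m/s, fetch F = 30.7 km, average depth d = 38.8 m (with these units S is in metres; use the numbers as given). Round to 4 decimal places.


S = K * W^2 * F / d
W^2 = 38.7^2 = 1497.69
S = 0.000264 * 1497.69 * 30.7 / 38.8
Numerator = 0.000264 * 1497.69 * 30.7 = 12.138478
S = 12.138478 / 38.8 = 0.3128 m

0.3128


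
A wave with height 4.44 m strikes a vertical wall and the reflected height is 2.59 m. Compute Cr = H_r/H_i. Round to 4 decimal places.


Cr = H_r / H_i
Cr = 2.59 / 4.44
Cr = 0.5833

0.5833


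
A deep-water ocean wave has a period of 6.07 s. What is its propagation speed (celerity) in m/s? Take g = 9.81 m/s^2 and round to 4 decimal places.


We use the deep-water celerity formula:
C = g * T / (2 * pi)
C = 9.81 * 6.07 / (2 * 3.14159...)
C = 59.546700 / 6.283185
C = 9.4772 m/s

9.4772


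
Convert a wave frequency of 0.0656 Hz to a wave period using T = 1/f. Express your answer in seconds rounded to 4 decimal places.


T = 1 / f
T = 1 / 0.0656
T = 15.2439 s

15.2439


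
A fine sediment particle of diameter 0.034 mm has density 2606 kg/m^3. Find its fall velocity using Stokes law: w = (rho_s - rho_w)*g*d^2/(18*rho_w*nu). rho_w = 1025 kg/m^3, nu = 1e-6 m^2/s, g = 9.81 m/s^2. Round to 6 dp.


w = (rho_s - rho_w) * g * d^2 / (18 * rho_w * nu)
d = 0.034 mm = 0.000034 m
rho_s - rho_w = 2606 - 1025 = 1581
Numerator = 1581 * 9.81 * (0.000034)^2 = 0.000017929109
Denominator = 18 * 1025 * 1e-6 = 0.018450
w = 0.000972 m/s

0.000972


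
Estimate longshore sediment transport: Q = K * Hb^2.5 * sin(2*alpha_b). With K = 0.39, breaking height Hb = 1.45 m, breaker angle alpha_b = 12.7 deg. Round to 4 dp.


Q = K * Hb^2.5 * sin(2 * alpha_b)
Hb^2.5 = 1.45^2.5 = 2.531745
sin(2 * 12.7) = sin(25.4) = 0.428935
Q = 0.39 * 2.531745 * 0.428935
Q = 0.4235 m^3/s

0.4235


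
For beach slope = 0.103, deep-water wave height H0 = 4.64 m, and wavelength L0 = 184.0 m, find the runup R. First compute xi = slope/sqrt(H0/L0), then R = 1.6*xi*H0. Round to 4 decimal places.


xi = slope / sqrt(H0/L0)
H0/L0 = 4.64/184.0 = 0.025217
sqrt(0.025217) = 0.158800
xi = 0.103 / 0.158800 = 0.648615
R = 1.6 * xi * H0 = 1.6 * 0.648615 * 4.64
R = 4.8153 m

4.8153


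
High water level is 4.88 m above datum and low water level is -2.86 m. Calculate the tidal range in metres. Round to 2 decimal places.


Tidal range = High water - Low water
Tidal range = 4.88 - (-2.86)
Tidal range = 7.74 m

7.74


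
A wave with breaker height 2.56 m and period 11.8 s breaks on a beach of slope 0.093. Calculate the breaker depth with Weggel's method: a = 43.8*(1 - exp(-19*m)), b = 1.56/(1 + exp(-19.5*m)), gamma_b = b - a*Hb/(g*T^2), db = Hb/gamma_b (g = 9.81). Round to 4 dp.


a = 43.8 * (1 - exp(-19 * m))
exp(-19 * 0.093) = exp(-1.7670) = 0.170845
a = 43.8 * (1 - 0.170845) = 36.317000
b = 1.56 / (1 + exp(-19.5 * m))
exp(-19.5 * 0.093) = exp(-1.8135) = 0.163082
b = 1.56 / (1 + 0.163082) = 1.341264
Hb / (g * T^2) = 2.56 / (9.81 * 11.8^2) = 2.56 / 1365.9444 = 0.00187416
gamma_b = b - a * Hb/(g*T^2) = 1.341264 - 36.317000 * 0.00187416 = 1.273200
db = Hb / gamma_b = 2.56 / 1.273200
db = 2.0107 m

2.0107


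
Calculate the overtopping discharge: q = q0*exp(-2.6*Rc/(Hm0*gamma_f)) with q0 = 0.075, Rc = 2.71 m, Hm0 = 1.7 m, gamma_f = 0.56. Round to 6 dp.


q = q0 * exp(-2.6 * Rc / (Hm0 * gamma_f))
Exponent = -2.6 * 2.71 / (1.7 * 0.56)
= -2.6 * 2.71 / 0.9520
= -7.401261
exp(-7.401261) = 0.000610
q = 0.075 * 0.000610
q = 0.000046 m^3/s/m

0.000046


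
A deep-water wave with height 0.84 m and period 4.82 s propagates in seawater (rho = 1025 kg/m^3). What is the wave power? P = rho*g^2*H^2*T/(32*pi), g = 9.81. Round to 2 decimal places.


P = rho * g^2 * H^2 * T / (32 * pi)
P = 1025 * 9.81^2 * 0.84^2 * 4.82 / (32 * pi)
P = 1025 * 96.2361 * 0.7056 * 4.82 / 100.53096
P = 3337.09 W/m

3337.09


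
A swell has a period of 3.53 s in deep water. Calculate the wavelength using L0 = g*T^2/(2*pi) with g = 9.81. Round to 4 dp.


L0 = g * T^2 / (2 * pi)
L0 = 9.81 * 3.53^2 / (2 * pi)
L0 = 9.81 * 12.4609 / 6.28319
L0 = 122.2414 / 6.28319
L0 = 19.4553 m

19.4553


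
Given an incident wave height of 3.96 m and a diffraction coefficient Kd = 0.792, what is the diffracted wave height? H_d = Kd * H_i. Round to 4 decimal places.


H_d = Kd * H_i
H_d = 0.792 * 3.96
H_d = 3.1363 m

3.1363


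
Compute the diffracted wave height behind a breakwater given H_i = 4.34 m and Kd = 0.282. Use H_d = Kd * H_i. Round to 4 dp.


H_d = Kd * H_i
H_d = 0.282 * 4.34
H_d = 1.2239 m

1.2239


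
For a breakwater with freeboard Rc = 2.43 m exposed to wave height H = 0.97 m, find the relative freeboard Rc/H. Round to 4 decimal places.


Relative freeboard = Rc / H
= 2.43 / 0.97
= 2.5052

2.5052


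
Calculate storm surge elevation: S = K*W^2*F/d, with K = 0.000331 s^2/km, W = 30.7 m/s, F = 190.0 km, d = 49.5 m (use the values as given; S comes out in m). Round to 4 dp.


S = K * W^2 * F / d
W^2 = 30.7^2 = 942.49
S = 0.000331 * 942.49 * 190.0 / 49.5
Numerator = 0.000331 * 942.49 * 190.0 = 59.273196
S = 59.273196 / 49.5 = 1.1974 m

1.1974


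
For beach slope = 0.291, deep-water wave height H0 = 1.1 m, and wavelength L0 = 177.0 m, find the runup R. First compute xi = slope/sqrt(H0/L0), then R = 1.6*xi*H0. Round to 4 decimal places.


xi = slope / sqrt(H0/L0)
H0/L0 = 1.1/177.0 = 0.006215
sqrt(0.006215) = 0.078833
xi = 0.291 / 0.078833 = 3.691333
R = 1.6 * xi * H0 = 1.6 * 3.691333 * 1.1
R = 6.4967 m

6.4967


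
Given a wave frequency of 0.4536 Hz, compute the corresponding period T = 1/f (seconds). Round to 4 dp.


T = 1 / f
T = 1 / 0.4536
T = 2.2046 s

2.2046


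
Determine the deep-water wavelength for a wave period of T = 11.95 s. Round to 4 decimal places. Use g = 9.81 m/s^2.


L0 = g * T^2 / (2 * pi)
L0 = 9.81 * 11.95^2 / (2 * pi)
L0 = 9.81 * 142.8025 / 6.28319
L0 = 1400.8925 / 6.28319
L0 = 222.9590 m

222.9590


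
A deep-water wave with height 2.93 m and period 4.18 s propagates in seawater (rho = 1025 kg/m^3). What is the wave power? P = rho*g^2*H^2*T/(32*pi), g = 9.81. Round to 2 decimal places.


P = rho * g^2 * H^2 * T / (32 * pi)
P = 1025 * 9.81^2 * 2.93^2 * 4.18 / (32 * pi)
P = 1025 * 96.2361 * 8.5849 * 4.18 / 100.53096
P = 35210.61 W/m

35210.61


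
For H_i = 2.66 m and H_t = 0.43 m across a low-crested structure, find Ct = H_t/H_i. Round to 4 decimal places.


Ct = H_t / H_i
Ct = 0.43 / 2.66
Ct = 0.1617

0.1617


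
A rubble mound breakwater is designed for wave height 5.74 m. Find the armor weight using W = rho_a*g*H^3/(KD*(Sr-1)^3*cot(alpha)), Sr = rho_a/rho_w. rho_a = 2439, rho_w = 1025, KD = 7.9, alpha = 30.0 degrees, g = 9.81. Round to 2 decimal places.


Sr = rho_a / rho_w = 2439 / 1025 = 2.379512
(Sr - 1) = 1.379512
(Sr - 1)^3 = 2.625286
cot(30.0) = 1 / tan(30.0) = 1 / 0.577350 = 1.732051
Numerator = 2439 * 9.81 * 5.74^3 = 4524978.1338
Denominator = 7.9 * 2.625286 * 1.732051 = 35.922318
W = 4524978.1338 / 35.922318
W = 125965.65 N

125965.65


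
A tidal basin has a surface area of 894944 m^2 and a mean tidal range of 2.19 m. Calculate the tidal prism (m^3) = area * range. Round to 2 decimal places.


Tidal prism = Area * Tidal range
P = 894944 * 2.19
P = 1959927.36 m^3

1959927.36


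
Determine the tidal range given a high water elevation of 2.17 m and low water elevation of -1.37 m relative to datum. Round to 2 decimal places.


Tidal range = High water - Low water
Tidal range = 2.17 - (-1.37)
Tidal range = 3.54 m

3.54


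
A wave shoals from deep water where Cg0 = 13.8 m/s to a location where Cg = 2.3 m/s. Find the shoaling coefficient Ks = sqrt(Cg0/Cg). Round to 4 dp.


Ks = sqrt(Cg0 / Cg)
Ks = sqrt(13.8 / 2.3)
Ks = sqrt(6.0000)
Ks = 2.4495

2.4495


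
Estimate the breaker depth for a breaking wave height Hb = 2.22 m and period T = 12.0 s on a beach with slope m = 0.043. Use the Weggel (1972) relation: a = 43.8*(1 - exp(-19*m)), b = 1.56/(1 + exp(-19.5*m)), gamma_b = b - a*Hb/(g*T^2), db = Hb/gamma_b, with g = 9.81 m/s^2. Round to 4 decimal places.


a = 43.8 * (1 - exp(-19 * m))
exp(-19 * 0.043) = exp(-0.8170) = 0.441755
a = 43.8 * (1 - 0.441755) = 24.451134
b = 1.56 / (1 + exp(-19.5 * m))
exp(-19.5 * 0.043) = exp(-0.8385) = 0.432359
b = 1.56 / (1 + 0.432359) = 1.089113
Hb / (g * T^2) = 2.22 / (9.81 * 12.0^2) = 2.22 / 1412.6400 = 0.00157153
gamma_b = b - a * Hb/(g*T^2) = 1.089113 - 24.451134 * 0.00157153 = 1.050687
db = Hb / gamma_b = 2.22 / 1.050687
db = 2.1129 m

2.1129


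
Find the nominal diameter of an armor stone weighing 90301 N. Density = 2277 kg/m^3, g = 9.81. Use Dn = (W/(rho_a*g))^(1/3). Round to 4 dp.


V = W / (rho_a * g)
V = 90301 / (2277 * 9.81)
V = 90301 / 22337.37
V = 4.042598 m^3
Dn = V^(1/3) = 4.042598^(1/3)
Dn = 1.5930 m

1.5930


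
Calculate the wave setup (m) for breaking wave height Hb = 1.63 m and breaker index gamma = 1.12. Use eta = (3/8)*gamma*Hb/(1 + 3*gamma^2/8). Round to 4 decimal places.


eta = (3/8) * gamma * Hb / (1 + 3*gamma^2/8)
Numerator = (3/8) * 1.12 * 1.63 = 0.684600
Denominator = 1 + 3*1.12^2/8 = 1 + 0.470400 = 1.470400
eta = 0.684600 / 1.470400
eta = 0.4656 m

0.4656


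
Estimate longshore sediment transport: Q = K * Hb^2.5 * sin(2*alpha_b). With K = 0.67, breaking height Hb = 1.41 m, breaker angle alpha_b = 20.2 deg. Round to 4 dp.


Q = K * Hb^2.5 * sin(2 * alpha_b)
Hb^2.5 = 1.41^2.5 = 2.360738
sin(2 * 20.2) = sin(40.4) = 0.648120
Q = 0.67 * 2.360738 * 0.648120
Q = 1.0251 m^3/s

1.0251


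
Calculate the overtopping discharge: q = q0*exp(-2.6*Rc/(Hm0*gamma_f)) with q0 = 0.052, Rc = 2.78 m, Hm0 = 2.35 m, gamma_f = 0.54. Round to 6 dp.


q = q0 * exp(-2.6 * Rc / (Hm0 * gamma_f))
Exponent = -2.6 * 2.78 / (2.35 * 0.54)
= -2.6 * 2.78 / 1.2690
= -5.695823
exp(-5.695823) = 0.003360
q = 0.052 * 0.003360
q = 0.000175 m^3/s/m

0.000175


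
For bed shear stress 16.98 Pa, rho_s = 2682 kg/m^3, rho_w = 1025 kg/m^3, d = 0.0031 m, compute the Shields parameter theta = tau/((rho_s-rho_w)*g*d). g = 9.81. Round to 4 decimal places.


theta = tau / ((rho_s - rho_w) * g * d)
rho_s - rho_w = 2682 - 1025 = 1657
Denominator = 1657 * 9.81 * 0.0031 = 50.391027
theta = 16.98 / 50.391027
theta = 0.3370

0.3370


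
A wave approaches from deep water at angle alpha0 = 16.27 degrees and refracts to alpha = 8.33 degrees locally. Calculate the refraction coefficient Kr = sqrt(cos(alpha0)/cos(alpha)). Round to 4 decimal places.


Kr = sqrt(cos(alpha0) / cos(alpha))
cos(16.27) = 0.959952
cos(8.33) = 0.989450
Kr = sqrt(0.959952 / 0.989450)
Kr = sqrt(0.970188)
Kr = 0.9850

0.9850


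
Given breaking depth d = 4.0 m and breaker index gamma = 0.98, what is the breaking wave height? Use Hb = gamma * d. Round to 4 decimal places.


Hb = gamma * d
Hb = 0.98 * 4.0
Hb = 3.9200 m

3.9200


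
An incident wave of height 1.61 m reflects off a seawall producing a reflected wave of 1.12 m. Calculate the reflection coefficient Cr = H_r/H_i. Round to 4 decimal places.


Cr = H_r / H_i
Cr = 1.12 / 1.61
Cr = 0.6957

0.6957


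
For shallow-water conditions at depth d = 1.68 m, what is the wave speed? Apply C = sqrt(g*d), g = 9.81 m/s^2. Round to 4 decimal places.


Using the shallow-water approximation:
C = sqrt(g * d) = sqrt(9.81 * 1.68)
C = sqrt(16.4808)
C = 4.0597 m/s

4.0597


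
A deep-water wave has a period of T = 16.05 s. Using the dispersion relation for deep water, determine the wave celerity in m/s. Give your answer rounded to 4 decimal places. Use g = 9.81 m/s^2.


We use the deep-water celerity formula:
C = g * T / (2 * pi)
C = 9.81 * 16.05 / (2 * 3.14159...)
C = 157.450500 / 6.283185
C = 25.0590 m/s

25.0590


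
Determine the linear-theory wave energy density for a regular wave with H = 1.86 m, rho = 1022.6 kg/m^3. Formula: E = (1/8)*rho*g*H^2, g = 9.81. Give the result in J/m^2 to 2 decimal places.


E = (1/8) * rho * g * H^2
E = (1/8) * 1022.6 * 9.81 * 1.86^2
E = 0.125 * 1022.6 * 9.81 * 3.4596
E = 4338.21 J/m^2

4338.21


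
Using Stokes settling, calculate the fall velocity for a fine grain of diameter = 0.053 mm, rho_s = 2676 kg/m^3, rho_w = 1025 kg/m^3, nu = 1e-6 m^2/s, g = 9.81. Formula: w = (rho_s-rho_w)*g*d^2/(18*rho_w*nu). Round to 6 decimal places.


w = (rho_s - rho_w) * g * d^2 / (18 * rho_w * nu)
d = 0.053 mm = 0.000053 m
rho_s - rho_w = 2676 - 1025 = 1651
Numerator = 1651 * 9.81 * (0.000053)^2 = 0.000045495435
Denominator = 18 * 1025 * 1e-6 = 0.018450
w = 0.002466 m/s

0.002466


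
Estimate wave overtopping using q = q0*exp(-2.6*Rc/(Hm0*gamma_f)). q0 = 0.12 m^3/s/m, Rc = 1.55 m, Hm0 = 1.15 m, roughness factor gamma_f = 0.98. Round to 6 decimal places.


q = q0 * exp(-2.6 * Rc / (Hm0 * gamma_f))
Exponent = -2.6 * 1.55 / (1.15 * 0.98)
= -2.6 * 1.55 / 1.1270
= -3.575865
exp(-3.575865) = 0.027991
q = 0.12 * 0.027991
q = 0.003359 m^3/s/m

0.003359


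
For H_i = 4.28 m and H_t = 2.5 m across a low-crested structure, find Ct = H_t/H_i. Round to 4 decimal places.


Ct = H_t / H_i
Ct = 2.5 / 4.28
Ct = 0.5841

0.5841


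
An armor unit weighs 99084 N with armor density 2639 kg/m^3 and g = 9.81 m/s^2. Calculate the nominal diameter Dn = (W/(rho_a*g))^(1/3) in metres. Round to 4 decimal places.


V = W / (rho_a * g)
V = 99084 / (2639 * 9.81)
V = 99084 / 25888.59
V = 3.827323 m^3
Dn = V^(1/3) = 3.827323^(1/3)
Dn = 1.5642 m

1.5642


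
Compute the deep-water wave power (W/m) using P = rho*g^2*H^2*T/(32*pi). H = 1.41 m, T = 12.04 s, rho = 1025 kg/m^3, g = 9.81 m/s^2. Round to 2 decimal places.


P = rho * g^2 * H^2 * T / (32 * pi)
P = 1025 * 9.81^2 * 1.41^2 * 12.04 / (32 * pi)
P = 1025 * 96.2361 * 1.9881 * 12.04 / 100.53096
P = 23486.96 W/m

23486.96


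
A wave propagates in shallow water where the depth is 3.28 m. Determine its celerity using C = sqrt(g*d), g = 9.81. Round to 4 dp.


Using the shallow-water approximation:
C = sqrt(g * d) = sqrt(9.81 * 3.28)
C = sqrt(32.1768)
C = 5.6725 m/s

5.6725


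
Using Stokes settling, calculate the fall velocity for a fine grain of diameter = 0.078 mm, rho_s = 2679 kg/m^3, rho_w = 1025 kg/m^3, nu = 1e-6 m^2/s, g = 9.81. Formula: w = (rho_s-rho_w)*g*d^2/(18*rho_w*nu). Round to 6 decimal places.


w = (rho_s - rho_w) * g * d^2 / (18 * rho_w * nu)
d = 0.078 mm = 0.000078 m
rho_s - rho_w = 2679 - 1025 = 1654
Numerator = 1654 * 9.81 * (0.000078)^2 = 0.000098717402
Denominator = 18 * 1025 * 1e-6 = 0.018450
w = 0.005351 m/s

0.005351


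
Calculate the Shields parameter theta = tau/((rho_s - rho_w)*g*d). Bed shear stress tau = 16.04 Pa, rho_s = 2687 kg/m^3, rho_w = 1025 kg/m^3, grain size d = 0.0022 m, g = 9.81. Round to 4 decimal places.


theta = tau / ((rho_s - rho_w) * g * d)
rho_s - rho_w = 2687 - 1025 = 1662
Denominator = 1662 * 9.81 * 0.0022 = 35.869284
theta = 16.04 / 35.869284
theta = 0.4472

0.4472


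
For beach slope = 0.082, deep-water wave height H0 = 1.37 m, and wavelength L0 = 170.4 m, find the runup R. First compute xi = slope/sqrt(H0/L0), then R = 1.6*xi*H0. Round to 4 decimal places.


xi = slope / sqrt(H0/L0)
H0/L0 = 1.37/170.4 = 0.008040
sqrt(0.008040) = 0.089666
xi = 0.082 / 0.089666 = 0.914510
R = 1.6 * xi * H0 = 1.6 * 0.914510 * 1.37
R = 2.0046 m

2.0046


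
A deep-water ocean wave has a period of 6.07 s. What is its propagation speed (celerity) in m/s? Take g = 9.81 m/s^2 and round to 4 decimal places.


We use the deep-water celerity formula:
C = g * T / (2 * pi)
C = 9.81 * 6.07 / (2 * 3.14159...)
C = 59.546700 / 6.283185
C = 9.4772 m/s

9.4772


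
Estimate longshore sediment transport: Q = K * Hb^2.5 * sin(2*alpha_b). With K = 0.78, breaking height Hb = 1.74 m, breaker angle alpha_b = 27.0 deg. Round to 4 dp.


Q = K * Hb^2.5 * sin(2 * alpha_b)
Hb^2.5 = 1.74^2.5 = 3.993679
sin(2 * 27.0) = sin(54.0) = 0.809017
Q = 0.78 * 3.993679 * 0.809017
Q = 2.5201 m^3/s

2.5201


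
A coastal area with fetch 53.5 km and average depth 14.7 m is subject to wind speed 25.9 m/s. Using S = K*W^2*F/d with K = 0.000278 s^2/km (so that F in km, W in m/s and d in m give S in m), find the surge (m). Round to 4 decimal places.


S = K * W^2 * F / d
W^2 = 25.9^2 = 670.81
S = 0.000278 * 670.81 * 53.5 / 14.7
Numerator = 0.000278 * 670.81 * 53.5 = 9.976957
S = 9.976957 / 14.7 = 0.6787 m

0.6787


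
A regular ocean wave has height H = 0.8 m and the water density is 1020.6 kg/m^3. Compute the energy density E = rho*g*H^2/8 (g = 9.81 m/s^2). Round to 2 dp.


E = (1/8) * rho * g * H^2
E = (1/8) * 1020.6 * 9.81 * 0.8^2
E = 0.125 * 1020.6 * 9.81 * 0.6400
E = 800.97 J/m^2

800.97


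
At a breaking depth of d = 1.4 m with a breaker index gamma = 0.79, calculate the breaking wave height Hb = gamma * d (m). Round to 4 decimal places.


Hb = gamma * d
Hb = 0.79 * 1.4
Hb = 1.1060 m

1.1060


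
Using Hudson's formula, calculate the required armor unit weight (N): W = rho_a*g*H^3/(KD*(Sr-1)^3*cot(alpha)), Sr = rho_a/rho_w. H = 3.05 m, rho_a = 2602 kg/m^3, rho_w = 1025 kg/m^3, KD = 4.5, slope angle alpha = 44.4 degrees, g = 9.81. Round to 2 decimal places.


Sr = rho_a / rho_w = 2602 / 1025 = 2.538537
(Sr - 1) = 1.538537
(Sr - 1)^3 = 3.641862
cot(44.4) = 1 / tan(44.4) = 1 / 0.979272 = 1.021166
Numerator = 2602 * 9.81 * 3.05^3 = 724228.8442
Denominator = 4.5 * 3.641862 * 1.021166 = 16.735262
W = 724228.8442 / 16.735262
W = 43275.62 N

43275.62


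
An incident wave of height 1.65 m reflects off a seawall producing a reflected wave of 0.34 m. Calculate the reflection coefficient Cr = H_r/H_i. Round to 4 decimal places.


Cr = H_r / H_i
Cr = 0.34 / 1.65
Cr = 0.2061

0.2061


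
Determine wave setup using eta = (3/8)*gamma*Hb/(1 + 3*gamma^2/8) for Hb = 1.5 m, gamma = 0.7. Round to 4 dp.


eta = (3/8) * gamma * Hb / (1 + 3*gamma^2/8)
Numerator = (3/8) * 0.7 * 1.5 = 0.393750
Denominator = 1 + 3*0.7^2/8 = 1 + 0.183750 = 1.183750
eta = 0.393750 / 1.183750
eta = 0.3326 m

0.3326


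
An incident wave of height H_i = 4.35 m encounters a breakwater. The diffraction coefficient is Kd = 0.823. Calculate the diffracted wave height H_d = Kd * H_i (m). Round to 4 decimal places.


H_d = Kd * H_i
H_d = 0.823 * 4.35
H_d = 3.5801 m

3.5801


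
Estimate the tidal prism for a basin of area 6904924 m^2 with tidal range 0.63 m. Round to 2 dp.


Tidal prism = Area * Tidal range
P = 6904924 * 0.63
P = 4350102.12 m^3

4350102.12


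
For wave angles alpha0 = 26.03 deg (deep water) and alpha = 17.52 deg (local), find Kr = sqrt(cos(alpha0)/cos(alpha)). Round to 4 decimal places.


Kr = sqrt(cos(alpha0) / cos(alpha))
cos(26.03) = 0.898564
cos(17.52) = 0.953612
Kr = sqrt(0.898564 / 0.953612)
Kr = sqrt(0.942275)
Kr = 0.9707

0.9707


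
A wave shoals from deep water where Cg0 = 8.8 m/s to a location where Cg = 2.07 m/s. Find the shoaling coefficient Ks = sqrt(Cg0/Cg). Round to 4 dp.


Ks = sqrt(Cg0 / Cg)
Ks = sqrt(8.8 / 2.07)
Ks = sqrt(4.2512)
Ks = 2.0618

2.0618


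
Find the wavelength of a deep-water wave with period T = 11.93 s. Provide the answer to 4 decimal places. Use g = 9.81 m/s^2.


L0 = g * T^2 / (2 * pi)
L0 = 9.81 * 11.93^2 / (2 * pi)
L0 = 9.81 * 142.3249 / 6.28319
L0 = 1396.2073 / 6.28319
L0 = 222.2133 m

222.2133


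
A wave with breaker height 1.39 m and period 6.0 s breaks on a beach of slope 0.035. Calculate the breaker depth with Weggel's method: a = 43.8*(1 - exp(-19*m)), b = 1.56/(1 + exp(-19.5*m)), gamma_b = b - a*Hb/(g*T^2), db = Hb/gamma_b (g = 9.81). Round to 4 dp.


a = 43.8 * (1 - exp(-19 * m))
exp(-19 * 0.035) = exp(-0.6650) = 0.514274
a = 43.8 * (1 - 0.514274) = 21.274819
b = 1.56 / (1 + exp(-19.5 * m))
exp(-19.5 * 0.035) = exp(-0.6825) = 0.505352
b = 1.56 / (1 + 0.505352) = 1.036302
Hb / (g * T^2) = 1.39 / (9.81 * 6.0^2) = 1.39 / 353.1600 = 0.00393589
gamma_b = b - a * Hb/(g*T^2) = 1.036302 - 21.274819 * 0.00393589 = 0.952567
db = Hb / gamma_b = 1.39 / 0.952567
db = 1.4592 m

1.4592
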